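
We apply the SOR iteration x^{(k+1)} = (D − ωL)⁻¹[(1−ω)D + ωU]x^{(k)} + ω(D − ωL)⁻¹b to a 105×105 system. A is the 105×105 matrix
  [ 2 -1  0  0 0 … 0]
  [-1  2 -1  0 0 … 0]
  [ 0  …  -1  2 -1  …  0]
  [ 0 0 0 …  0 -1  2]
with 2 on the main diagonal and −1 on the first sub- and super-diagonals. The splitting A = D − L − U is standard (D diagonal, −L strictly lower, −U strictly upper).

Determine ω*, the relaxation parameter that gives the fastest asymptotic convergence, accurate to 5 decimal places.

ω* = 1.94244

B_J for the 105×105 system has eigenvalues cos(kπ/106); ρ_J = cos(π/106) = 0.99956.
√(1 − cos²(π/106)) = sin(π/106) ≈ 0.029633.
ω* = 2/(1 + 0.029633) = 2/1.029633 = 1.94244.
Hence ρ(B_{ω*}) = 1.94244 − 1 = 0.94244.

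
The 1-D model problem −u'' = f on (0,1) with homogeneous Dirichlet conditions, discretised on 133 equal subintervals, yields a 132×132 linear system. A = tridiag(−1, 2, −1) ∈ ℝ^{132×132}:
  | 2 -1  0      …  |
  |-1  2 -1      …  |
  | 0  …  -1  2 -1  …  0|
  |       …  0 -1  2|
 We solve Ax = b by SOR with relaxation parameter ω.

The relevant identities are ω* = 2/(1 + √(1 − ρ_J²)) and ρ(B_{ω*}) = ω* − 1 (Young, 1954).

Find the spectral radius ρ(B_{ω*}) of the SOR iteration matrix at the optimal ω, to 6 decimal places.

[ρ_J] n=132: ρ(B_J) = cos(π/(n+1)) = cos(π/133) = 0.999721.
√(1 − cos²(π/133)) = sin(π/133) ≈ 0.0236188.
ω* = 2 / (1 + 0.0236188) = 2 / 1.0236188 ≈ 1.953852.
ρ_SOR = ω* − 1 = 1.953852 − 1 = 0.953852.

ρ_SOR = 0.953852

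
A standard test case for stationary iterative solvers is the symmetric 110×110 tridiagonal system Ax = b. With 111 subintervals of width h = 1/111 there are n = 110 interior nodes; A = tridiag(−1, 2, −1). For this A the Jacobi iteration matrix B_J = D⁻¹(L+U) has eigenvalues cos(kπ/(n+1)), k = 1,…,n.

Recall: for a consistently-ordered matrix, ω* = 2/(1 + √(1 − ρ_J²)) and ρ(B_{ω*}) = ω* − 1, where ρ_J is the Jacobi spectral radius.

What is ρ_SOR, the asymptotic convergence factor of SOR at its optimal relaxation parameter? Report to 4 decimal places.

ρ_SOR = 0.9450

½·tridiag(1,0,1) at n=110: λ_k = cos(kπ/111); max |λ| at k=1 ⇒ ρ_J = cos(π/111) ≈ 0.9996.
root = sin(π/111) = 0.02830  (since 1−cos² = sin²).
So ω* = 2/1.02830 = 1.9450 (Young).
ρ_SOR = ω* − 1 = 1.9450 − 1 = 0.9450.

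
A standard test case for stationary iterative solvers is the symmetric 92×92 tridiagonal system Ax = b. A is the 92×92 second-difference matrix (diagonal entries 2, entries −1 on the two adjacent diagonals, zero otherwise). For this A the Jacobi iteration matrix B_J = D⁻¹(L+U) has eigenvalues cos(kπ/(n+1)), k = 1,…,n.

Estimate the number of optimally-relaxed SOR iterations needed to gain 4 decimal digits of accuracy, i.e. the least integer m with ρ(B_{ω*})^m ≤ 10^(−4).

[ρ_J] n=92: ρ(B_J) = cos(π/(n+1)) = cos(π/93) = 0.9994295.
√(1−ρ_J²) = |sin(π/93)| = 0.0337741
ω* = 2 / (1 + 0.0337741) = 2 / 1.0337741 ≈ 1.9346586.
[ρ_SOR] ω* − 1 = 0.9346586.
For 4 digits: m = 4·ln10 / (−ln 0.9346586) = 9.21034/0.067574 = 136.300; round up → m = 137.

m = 137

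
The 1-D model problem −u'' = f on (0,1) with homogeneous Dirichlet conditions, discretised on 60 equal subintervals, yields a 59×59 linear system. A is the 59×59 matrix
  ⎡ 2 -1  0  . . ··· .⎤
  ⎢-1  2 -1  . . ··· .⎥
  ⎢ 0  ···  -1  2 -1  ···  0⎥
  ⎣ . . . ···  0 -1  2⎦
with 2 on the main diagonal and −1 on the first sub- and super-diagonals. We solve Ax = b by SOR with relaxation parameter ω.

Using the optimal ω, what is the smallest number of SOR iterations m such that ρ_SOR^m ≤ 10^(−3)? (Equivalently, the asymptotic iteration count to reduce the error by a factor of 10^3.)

With n=59, ρ(Jacobi) = cos(π/60) = 0.9986295.
√(1−ρ_J²) simplifies to sin(π/60) = 0.0523360.
[ω*] 2 ÷ (1 + 0.0523360) = 2 ÷ 1.0523360 = 1.9005337.
At ω = 1.9005337 every |λ(B_ω)| = ω−1, so ρ_SOR = 0.9005337.
Need (0.9005337)^m ≤ 10^(−3): m ≥ 3·ln10/|ln 0.9005337| = 6.90776/0.104768 = 65.934 ⇒ m = 66.

m = 66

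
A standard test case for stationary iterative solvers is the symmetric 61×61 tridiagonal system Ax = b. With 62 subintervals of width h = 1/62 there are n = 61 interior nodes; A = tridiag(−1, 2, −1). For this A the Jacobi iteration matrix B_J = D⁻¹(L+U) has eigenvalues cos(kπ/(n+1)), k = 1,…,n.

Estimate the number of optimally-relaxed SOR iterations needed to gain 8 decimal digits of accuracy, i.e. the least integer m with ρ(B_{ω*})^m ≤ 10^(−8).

n=61: λ(B_J) = 1 − λ(A)/2 = cos(kπ/62); k=1 gives ρ_J = 0.9987165.
√(1−ρ_J²) = |sin(π/62)| = 0.0506492
ω* = 2 / (1 + 0.0506492) = 2 / 1.0506492 ≈ 1.9035849.
ρ_SOR = ω* − 1 ≈ 0.9035849.
(0.9035849)^m ≤ 10^{−8}  ⇒  m·ln(0.9035849) ≤ −8·ln10  ⇒  m ≥ 181.691  ⇒  m = 182

m = 182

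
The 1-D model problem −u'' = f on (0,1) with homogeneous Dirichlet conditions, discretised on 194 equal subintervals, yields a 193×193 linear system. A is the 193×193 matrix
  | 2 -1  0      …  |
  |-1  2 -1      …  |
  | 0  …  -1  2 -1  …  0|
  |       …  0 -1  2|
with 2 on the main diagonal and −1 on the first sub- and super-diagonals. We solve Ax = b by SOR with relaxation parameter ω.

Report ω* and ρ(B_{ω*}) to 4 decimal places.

[ρ_J] n=193: ρ(B_J) = cos(π/(n+1)) = cos(π/194) = 0.9999.
√(1−ρ_J²) simplifies to sin(π/194) = 0.01619.
ω* = 2/(1+0.01619) = 1.9681
ρ(B_{ω*}) = ω*−1 = 0.9681

ω* = 1.9681, ρ_SOR = 0.9681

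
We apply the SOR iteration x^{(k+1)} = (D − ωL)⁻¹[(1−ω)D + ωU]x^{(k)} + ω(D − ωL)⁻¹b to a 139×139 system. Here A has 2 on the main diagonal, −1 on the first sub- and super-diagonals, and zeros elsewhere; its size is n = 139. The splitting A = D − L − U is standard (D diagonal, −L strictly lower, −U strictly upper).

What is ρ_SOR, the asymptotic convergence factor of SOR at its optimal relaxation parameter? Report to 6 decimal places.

ρ_SOR = 0.956109

[ρ_J] n=139: ρ(B_J) = cos(π/(n+1)) = cos(π/140) = 0.999748.
√(1−ρ_J²) = |sin(π/140)| = 0.0224381
[ω*] 2 ÷ (1 + 0.0224381) = 2 ÷ 1.0224381 = 1.956109.
At ω = 1.956109 every |λ(B_ω)| = ω−1, so ρ_SOR = 0.956109.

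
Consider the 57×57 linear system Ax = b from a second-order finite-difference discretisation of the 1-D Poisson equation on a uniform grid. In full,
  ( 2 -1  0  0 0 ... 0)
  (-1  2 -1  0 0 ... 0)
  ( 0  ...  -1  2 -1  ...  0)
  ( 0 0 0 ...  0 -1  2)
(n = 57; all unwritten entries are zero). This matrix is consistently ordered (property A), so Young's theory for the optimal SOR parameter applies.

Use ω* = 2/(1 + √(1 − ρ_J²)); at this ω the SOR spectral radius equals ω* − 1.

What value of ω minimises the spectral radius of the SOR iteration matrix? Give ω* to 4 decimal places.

With n=57, ρ(Jacobi) = cos(π/58) = 0.9985.
√(1−ρ_J²) simplifies to sin(π/58) = 0.05414.
Then 2/(1+√(1−ρ_J²)) = 2/(1+0.05414); ω* = 2/1.05414 = 1.8973.
ρ_SOR = ω* − 1 ≈ 0.8973.

ω* = 1.8973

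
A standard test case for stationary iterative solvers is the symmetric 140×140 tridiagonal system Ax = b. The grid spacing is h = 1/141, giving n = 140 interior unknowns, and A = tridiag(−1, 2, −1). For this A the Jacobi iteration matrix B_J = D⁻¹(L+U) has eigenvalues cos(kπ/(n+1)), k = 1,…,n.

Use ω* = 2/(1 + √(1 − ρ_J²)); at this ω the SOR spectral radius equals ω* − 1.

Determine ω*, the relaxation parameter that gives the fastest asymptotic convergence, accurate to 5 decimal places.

ω* = 1.95641

B_J for the 140×140 system has eigenvalues cos(kπ/141); ρ_J = cos(π/141) = 0.99975.
root = sin(π/141) = 0.022279  (since 1−cos² = sin²).
ω* = 2/(1+0.022279) = 1.95641
ρ_SOR = ω* − 1 = 1.95641 − 1 = 0.95641.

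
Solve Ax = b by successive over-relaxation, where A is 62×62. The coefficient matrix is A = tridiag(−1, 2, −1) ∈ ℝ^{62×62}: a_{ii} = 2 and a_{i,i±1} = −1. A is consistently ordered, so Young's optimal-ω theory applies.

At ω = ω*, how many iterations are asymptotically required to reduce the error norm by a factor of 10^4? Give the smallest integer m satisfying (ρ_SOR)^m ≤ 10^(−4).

With n=62, ρ(Jacobi) = cos(π/63) = 0.9987569.
root = sin(π/63) = 0.0498459  (since 1−cos² = sin²).
So ω* = 2/1.0498459 = 1.9050415 (Young).
ρ(B_{ω*}) = ω*−1 = 0.9050415
ρ_SOR^m ≤ 10^(−4) ⇔ m ≥ 4·ln10/(−ln 0.9050415) = 9.21034/0.0997745 = 92.312; m = ⌈92.312⌉ = 93.

m = 93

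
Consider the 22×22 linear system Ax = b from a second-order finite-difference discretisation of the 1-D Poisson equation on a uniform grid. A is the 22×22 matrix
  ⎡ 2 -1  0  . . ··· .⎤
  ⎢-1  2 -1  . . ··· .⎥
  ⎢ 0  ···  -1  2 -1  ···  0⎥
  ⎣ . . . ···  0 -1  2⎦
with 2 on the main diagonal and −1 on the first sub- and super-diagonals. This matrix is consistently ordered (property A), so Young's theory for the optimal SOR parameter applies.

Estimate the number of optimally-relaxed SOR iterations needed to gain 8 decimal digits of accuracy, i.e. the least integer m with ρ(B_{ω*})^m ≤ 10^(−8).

B_J for the 22×22 system has eigenvalues cos(kπ/23); ρ_J = cos(π/23) = 0.9906859.
√(1 − cos²(π/23)) = sin(π/23) ≈ 0.1361666.
Then 2/(1+√(1−ρ_J²)) = 2/(1+0.1361666); ω* = 2/1.1361666 = 1.7603052.
[ρ_SOR] ω* − 1 = 0.7603052.
8·ln10 = 18.4207; −ln(0.7603052) = 0.274035; m = ⌈18.4207/0.274035⌉ = ⌈67.220⌉ = 68.

m = 68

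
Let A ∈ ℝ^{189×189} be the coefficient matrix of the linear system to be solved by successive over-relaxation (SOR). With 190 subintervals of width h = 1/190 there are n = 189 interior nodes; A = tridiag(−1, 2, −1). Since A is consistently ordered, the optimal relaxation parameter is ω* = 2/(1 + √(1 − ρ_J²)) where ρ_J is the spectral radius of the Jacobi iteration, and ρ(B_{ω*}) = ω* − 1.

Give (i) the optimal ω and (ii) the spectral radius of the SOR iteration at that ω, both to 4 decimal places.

spectrum of D⁻¹(L+U) = {cos(kπ/190) : 1≤k≤189}; ρ_J = cos(π/190) = 0.9999.
root = sin(π/190) = 0.01653  (since 1−cos² = sin²).
ω* = 2/(1 + 0.01653) = 2/1.01653 = 1.9675.
and ρ(B_{ω*}) = 1.9675 − 1 = 0.9675.

ω* = 1.9675, ρ_SOR = 0.9675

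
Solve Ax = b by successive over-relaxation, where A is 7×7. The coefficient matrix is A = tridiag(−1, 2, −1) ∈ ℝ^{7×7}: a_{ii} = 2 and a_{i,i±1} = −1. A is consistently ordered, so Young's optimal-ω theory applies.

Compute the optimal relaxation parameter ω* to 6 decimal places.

ω* = 1.446463

B_J for the 7×7 system has eigenvalues cos(kπ/8); ρ_J = cos(π/8) = 0.923880.
1 − cos²(π/8) = sin²(π/8) ⇒ √(1−ρ_J²) = sin(π/8) = 0.3826834.
Young: ω* = 2/(1+√(1−ρ_J²)) = 2/(1+0.3826834) = 2/1.3826834 = 1.446463.
Hence ρ(B_{ω*}) = 1.446463 − 1 = 0.446463.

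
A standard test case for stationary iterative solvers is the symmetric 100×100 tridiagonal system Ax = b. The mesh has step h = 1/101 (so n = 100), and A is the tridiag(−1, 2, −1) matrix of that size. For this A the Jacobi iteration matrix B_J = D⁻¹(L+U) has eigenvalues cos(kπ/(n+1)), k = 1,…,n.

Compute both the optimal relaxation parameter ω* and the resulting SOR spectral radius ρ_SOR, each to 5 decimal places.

ω* = 1.93968, ρ_SOR = 0.93968

spectrum of D⁻¹(L+U) = {cos(kπ/101) : 1≤k≤100}; ρ_J = cos(π/101) = 0.99952.
root = sin(π/101) = 0.031100  (since 1−cos² = sin²).
ω* = 2/(1+0.031100) = 1.93968
ρ_SOR = ω* − 1 = 1.93968 − 1 = 0.93968.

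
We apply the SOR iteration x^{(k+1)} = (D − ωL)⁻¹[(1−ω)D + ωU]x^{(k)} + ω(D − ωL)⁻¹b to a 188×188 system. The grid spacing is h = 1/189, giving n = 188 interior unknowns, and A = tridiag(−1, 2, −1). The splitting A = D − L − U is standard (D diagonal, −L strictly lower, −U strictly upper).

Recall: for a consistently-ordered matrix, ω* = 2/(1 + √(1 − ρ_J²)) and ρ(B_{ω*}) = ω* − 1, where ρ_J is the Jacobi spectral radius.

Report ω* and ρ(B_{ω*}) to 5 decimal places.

ω* = 1.96730, ρ_SOR = 0.96730

With n=188, ρ(Jacobi) = cos(π/189) = 0.99986.
root = sin(π/189) = 0.016621  (since 1−cos² = sin²).
So ω* = 2/1.016621 = 1.96730 (Young).
ρ_SOR = ω* − 1 ≈ 0.96730.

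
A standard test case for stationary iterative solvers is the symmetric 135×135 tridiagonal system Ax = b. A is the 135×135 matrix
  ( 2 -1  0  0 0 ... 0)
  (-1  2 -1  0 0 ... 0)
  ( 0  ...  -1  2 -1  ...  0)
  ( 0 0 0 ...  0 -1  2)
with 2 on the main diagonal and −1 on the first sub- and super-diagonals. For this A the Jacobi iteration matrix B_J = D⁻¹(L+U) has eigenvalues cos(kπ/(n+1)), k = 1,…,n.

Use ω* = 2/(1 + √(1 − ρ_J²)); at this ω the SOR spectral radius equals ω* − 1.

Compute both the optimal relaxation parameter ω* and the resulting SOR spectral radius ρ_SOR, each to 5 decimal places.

½·tridiag(1,0,1) at n=135: λ_k = cos(kπ/136); max |λ| at k=1 ⇒ ρ_J = cos(π/136) ≈ 0.99973.
√(1−ρ_J²) simplifies to sin(π/136) = 0.023098.
ω* = 2/(1 + 0.023098) = 2/1.023098 = 1.95485.
ρ_SOR = ω* − 1 ≈ 0.95485.

ω* = 1.95485, ρ_SOR = 0.95485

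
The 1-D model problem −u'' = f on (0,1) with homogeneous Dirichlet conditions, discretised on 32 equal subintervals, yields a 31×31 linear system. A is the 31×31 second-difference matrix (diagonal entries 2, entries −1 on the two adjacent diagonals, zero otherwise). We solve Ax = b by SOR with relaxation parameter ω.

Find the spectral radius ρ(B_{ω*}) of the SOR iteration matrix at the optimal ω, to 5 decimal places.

ρ_SOR = 0.82147

½·tridiag(1,0,1) at n=31: λ_k = cos(kπ/32); max |λ| at k=1 ⇒ ρ_J = cos(π/32) ≈ 0.99518.
√(1−ρ_J²) simplifies to sin(π/32) = 0.098017.
ω* = 2/(1+0.098017) = 1.82147
At ω = 1.82147 every |λ(B_ω)| = ω−1, so ρ_SOR = 0.82147.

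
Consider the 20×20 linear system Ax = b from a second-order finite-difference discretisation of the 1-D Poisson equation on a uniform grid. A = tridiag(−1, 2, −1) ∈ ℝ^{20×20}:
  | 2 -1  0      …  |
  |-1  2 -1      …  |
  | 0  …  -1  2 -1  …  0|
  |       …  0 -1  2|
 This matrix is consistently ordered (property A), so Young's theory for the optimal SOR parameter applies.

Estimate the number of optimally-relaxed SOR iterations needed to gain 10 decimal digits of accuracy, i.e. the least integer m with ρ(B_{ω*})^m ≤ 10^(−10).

m = 77

spectrum of D⁻¹(L+U) = {cos(kπ/21) : 1≤k≤20}; ρ_J = cos(π/21) = 0.9888308.
√(1 − cos²(π/21)) = sin(π/21) ≈ 0.1490423.
ω* = 2/(1 + 0.1490423) = 2/1.1490423 = 1.7405800.
ρ(B_{ω*}) = ω*−1 = 0.7405800
ρ_SOR^m ≤ 10^(−10) ⇔ m ≥ 10·ln10/(−ln 0.7405800) = 23.0259/0.300322 = 76.671; m = ⌈76.671⌉ = 77.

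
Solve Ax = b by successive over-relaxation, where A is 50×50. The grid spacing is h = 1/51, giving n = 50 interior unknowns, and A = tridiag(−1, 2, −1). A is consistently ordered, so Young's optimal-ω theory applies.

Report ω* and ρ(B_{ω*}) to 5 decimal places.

ω* = 1.88402, ρ_SOR = 0.88402

n=50: λ(B_J) = 1 − λ(A)/2 = cos(kπ/51); k=1 gives ρ_J = 0.99810.
√(1−ρ_J²) simplifies to sin(π/51) = 0.061561.
ω* = 2/(1 + 0.061561) = 2/1.061561 = 1.88402.
ρ_SOR = ω* − 1 ≈ 0.88402.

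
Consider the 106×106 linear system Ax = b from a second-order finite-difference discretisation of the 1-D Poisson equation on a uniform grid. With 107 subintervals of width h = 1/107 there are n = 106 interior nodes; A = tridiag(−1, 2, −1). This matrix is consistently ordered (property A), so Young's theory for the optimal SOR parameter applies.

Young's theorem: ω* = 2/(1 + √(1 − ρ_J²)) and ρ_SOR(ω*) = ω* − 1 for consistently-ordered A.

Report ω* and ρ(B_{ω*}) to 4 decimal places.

ω* = 1.9430, ρ_SOR = 0.9430

[ρ_J] n=106: ρ(B_J) = cos(π/(n+1)) = cos(π/107) = 0.9996.
√(1−ρ_J²) simplifies to sin(π/107) = 0.02936.
So ω* = 2/1.02936 = 1.9430 (Young).
ρ_SOR = ω* − 1 ≈ 0.9430.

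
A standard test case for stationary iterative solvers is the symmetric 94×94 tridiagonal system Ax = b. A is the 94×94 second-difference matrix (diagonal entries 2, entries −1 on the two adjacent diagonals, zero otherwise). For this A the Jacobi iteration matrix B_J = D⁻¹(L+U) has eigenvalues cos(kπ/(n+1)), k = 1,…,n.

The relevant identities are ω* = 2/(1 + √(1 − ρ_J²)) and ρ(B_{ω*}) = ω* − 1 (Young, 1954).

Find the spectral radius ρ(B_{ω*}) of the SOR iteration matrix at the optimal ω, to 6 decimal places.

ρ_SOR = 0.935990

With n=94, ρ(Jacobi) = cos(π/95) = 0.999453.
√(1−ρ_J²) simplifies to sin(π/95) = 0.0330634.
ω* = 2/(1 + 0.0330634) = 2/1.0330634 = 1.935990.
Hence ρ(B_{ω*}) = 1.935990 − 1 = 0.935990.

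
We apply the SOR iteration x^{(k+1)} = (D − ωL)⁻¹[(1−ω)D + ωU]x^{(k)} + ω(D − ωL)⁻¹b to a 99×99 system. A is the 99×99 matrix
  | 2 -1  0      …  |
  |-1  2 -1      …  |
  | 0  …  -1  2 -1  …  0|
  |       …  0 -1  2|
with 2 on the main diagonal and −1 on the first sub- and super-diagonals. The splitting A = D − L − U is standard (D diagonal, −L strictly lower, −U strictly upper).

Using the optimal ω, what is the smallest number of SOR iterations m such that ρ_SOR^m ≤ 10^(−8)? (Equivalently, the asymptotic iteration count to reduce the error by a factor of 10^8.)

m = 294

n=99: λ(B_J) = 1 − λ(A)/2 = cos(kπ/100); k=1 gives ρ_J = 0.9995066.
√(1−ρ_J²) = |sin(π/100)| = 0.0314108
[ω*] 2 ÷ (1 + 0.0314108) = 2 ÷ 1.0314108 = 1.9390916.
Hence ρ(B_{ω*}) = 1.9390916 − 1 = 0.9390916.
(0.9390916)^m ≤ 10^{−8}  ⇒  m·ln(0.9390916) ≤ −8·ln10  ⇒  m ≥ 293.126  ⇒  m = 294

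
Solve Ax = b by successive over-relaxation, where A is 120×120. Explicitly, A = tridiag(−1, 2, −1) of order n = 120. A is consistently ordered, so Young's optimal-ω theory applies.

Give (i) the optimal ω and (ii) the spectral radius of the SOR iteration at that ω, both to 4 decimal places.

With n=120, ρ(Jacobi) = cos(π/121) = 0.9997.
1 − cos²(π/121) = sin²(π/121) ⇒ √(1−ρ_J²) = sin(π/121) = 0.02596.
[ω*] 2 ÷ (1 + 0.02596) = 2 ÷ 1.02596 = 1.9494.
Hence ρ(B_{ω*}) = 1.9494 − 1 = 0.9494.

ω* = 1.9494, ρ_SOR = 0.9494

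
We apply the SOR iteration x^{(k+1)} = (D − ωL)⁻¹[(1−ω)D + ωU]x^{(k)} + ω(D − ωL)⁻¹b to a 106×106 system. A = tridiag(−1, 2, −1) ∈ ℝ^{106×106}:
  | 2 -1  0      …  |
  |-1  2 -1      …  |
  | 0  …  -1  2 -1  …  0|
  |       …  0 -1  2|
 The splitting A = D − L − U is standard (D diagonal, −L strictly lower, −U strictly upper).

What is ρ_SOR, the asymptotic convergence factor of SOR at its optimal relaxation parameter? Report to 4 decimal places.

ρ_J = max_k |cos(kπ/107)| = cos(π/107) = 0.9996
1 − cos²(π/107) = sin²(π/107) ⇒ √(1−ρ_J²) = sin(π/107) = 0.02936.
ω* = 2 / (1 + 0.02936) = 2 / 1.02936 ≈ 1.9430.
Hence ρ(B_{ω*}) = 1.9430 − 1 = 0.9430.

ρ_SOR = 0.9430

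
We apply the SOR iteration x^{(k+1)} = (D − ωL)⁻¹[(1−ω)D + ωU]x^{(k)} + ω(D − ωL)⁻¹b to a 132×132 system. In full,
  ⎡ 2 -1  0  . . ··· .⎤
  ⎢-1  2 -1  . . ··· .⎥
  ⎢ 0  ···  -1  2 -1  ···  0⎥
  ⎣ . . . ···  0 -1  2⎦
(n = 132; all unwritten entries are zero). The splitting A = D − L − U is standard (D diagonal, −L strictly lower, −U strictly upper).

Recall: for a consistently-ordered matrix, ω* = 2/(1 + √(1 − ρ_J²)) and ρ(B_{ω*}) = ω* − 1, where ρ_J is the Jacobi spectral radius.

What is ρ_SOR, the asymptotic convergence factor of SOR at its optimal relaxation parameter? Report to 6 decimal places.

ρ_SOR = 0.953852

B_J for the 132×132 system has eigenvalues cos(kπ/133); ρ_J = cos(π/133) = 0.999721.
1 − cos²(π/133) = sin²(π/133) ⇒ √(1−ρ_J²) = sin(π/133) = 0.0236188.
Young: ω* = 2/(1+√(1−ρ_J²)) = 2/(1+0.0236188) = 2/1.0236188 = 1.953852.
and ρ(B_{ω*}) = 1.953852 − 1 = 0.953852.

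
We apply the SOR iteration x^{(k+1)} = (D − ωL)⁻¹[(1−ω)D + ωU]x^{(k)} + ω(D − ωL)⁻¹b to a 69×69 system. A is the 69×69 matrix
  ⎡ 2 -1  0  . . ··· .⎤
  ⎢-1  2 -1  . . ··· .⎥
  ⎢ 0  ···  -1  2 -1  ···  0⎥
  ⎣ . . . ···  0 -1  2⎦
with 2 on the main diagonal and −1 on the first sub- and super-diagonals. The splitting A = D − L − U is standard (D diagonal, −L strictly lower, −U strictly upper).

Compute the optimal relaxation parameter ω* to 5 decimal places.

ρ_J = max_k |cos(kπ/70)| = cos(π/70) = 0.99899
1 − cos²(π/70) = sin²(π/70) ⇒ √(1−ρ_J²) = sin(π/70) = 0.044865.
[ω*] 2 ÷ (1 + 0.044865) = 2 ÷ 1.044865 = 1.91412.
ρ_SOR = ω* − 1 ≈ 0.91412.

ω* = 1.91412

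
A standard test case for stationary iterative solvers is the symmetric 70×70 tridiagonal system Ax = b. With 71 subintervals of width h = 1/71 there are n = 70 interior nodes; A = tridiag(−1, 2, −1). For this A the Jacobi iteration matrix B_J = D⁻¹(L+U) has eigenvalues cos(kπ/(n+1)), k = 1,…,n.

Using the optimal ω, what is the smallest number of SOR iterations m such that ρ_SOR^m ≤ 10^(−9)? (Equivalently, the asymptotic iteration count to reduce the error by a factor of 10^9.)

m = 235

B_J for the 70×70 system has eigenvalues cos(kπ/71); ρ_J = cos(π/71) = 0.9990212.
√(1 − cos²(π/71)) = sin(π/71) ≈ 0.0442333.
So ω* = 2/1.0442333 = 1.9152808 (Young).
and ρ(B_{ω*}) = 1.9152808 − 1 = 0.9152808.
ρ_SOR^m ≤ 10^(−9) ⇔ m ≥ 9·ln10/(−ln 0.9152808) = 20.7233/0.0885244 = 234.097; m = ⌈234.097⌉ = 235.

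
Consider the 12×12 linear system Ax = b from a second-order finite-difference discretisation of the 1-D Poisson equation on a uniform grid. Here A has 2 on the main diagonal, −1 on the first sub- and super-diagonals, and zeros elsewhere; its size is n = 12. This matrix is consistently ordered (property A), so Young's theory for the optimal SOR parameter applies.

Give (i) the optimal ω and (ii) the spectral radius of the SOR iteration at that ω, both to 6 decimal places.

ω* = 1.613794, ρ_SOR = 0.613794

n=12: λ(B_J) = 1 − λ(A)/2 = cos(kπ/13); k=1 gives ρ_J = 0.970942.
root = sin(π/13) = 0.2393157  (since 1−cos² = sin²).
[ω*] 2 ÷ (1 + 0.2393157) = 2 ÷ 1.2393157 = 1.613794.
At ω = 1.613794 every |λ(B_ω)| = ω−1, so ρ_SOR = 0.613794.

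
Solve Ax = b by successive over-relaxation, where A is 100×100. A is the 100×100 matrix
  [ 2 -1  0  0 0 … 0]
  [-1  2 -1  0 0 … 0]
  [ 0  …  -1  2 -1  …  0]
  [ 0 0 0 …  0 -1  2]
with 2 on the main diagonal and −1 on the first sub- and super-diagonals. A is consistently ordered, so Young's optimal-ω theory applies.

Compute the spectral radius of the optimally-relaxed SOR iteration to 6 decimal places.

ρ_SOR = 0.939676

ρ_J = max_k |cos(kπ/101)| = cos(π/101) = 0.999516
√(1 − cos²(π/101)) = sin(π/101) ≈ 0.0310999.
So ω* = 2/1.0310999 = 1.939676 (Young).
[ρ_SOR] ω* − 1 = 0.939676.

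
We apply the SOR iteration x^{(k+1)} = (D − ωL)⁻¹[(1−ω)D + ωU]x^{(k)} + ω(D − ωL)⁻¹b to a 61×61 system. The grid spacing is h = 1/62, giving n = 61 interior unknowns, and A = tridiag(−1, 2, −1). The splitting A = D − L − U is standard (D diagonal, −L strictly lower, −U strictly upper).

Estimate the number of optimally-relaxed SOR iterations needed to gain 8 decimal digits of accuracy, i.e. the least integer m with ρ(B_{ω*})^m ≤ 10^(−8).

m = 182

[ρ_J] n=61: ρ(B_J) = cos(π/(n+1)) = cos(π/62) = 0.9987165.
√(1−ρ_J²) = |sin(π/62)| = 0.0506492
Young: ω* = 2/(1+√(1−ρ_J²)) = 2/(1+0.0506492) = 2/1.0506492 = 1.9035849.
[ρ_SOR] ω* − 1 = 0.9035849.
(0.9035849)^m ≤ 10^{−8}  ⇒  m·ln(0.9035849) ≤ −8·ln10  ⇒  m ≥ 181.691  ⇒  m = 182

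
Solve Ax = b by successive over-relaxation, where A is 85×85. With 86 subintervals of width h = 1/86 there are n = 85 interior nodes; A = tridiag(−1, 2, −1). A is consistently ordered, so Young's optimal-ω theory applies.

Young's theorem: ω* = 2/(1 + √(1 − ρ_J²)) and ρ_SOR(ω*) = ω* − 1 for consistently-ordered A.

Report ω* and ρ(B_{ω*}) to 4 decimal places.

ω* = 1.9295, ρ_SOR = 0.9295

With n=85, ρ(Jacobi) = cos(π/86) = 0.9993.
root = sin(π/86) = 0.03652  (since 1−cos² = sin²).
ω* = 2/(1 + 0.03652) = 2/1.03652 = 1.9295.
ρ_SOR = ω* − 1 = 1.9295 − 1 = 0.9295.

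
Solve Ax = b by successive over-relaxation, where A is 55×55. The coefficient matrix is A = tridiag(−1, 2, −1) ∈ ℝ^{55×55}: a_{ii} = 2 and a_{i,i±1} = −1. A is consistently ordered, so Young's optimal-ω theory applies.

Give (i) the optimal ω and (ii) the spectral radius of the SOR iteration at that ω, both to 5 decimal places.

ω* = 1.89381, ρ_SOR = 0.89381

½·tridiag(1,0,1) at n=55: λ_k = cos(kπ/56); max |λ| at k=1 ⇒ ρ_J = cos(π/56) ≈ 0.99843.
root = sin(π/56) = 0.056070  (since 1−cos² = sin²).
Then 2/(1+√(1−ρ_J²)) = 2/(1+0.056070); ω* = 2/1.056070 = 1.89381.
At ω = 1.89381 every |λ(B_ω)| = ω−1, so ρ_SOR = 0.89381.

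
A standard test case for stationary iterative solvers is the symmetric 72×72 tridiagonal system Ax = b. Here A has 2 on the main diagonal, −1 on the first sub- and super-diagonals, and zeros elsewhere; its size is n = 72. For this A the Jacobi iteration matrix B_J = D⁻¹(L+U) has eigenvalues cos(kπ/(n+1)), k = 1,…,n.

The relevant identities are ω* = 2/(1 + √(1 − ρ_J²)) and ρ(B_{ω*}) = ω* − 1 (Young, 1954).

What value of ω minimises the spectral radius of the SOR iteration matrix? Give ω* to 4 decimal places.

½·tridiag(1,0,1) at n=72: λ_k = cos(kπ/73); max |λ| at k=1 ⇒ ρ_J = cos(π/73) ≈ 0.9991.
1 − cos²(π/73) = sin²(π/73) ⇒ √(1−ρ_J²) = sin(π/73) = 0.04302.
ω* = 2/(1+0.04302) = 1.9175
Hence ρ(B_{ω*}) = 1.9175 − 1 = 0.9175.

ω* = 1.9175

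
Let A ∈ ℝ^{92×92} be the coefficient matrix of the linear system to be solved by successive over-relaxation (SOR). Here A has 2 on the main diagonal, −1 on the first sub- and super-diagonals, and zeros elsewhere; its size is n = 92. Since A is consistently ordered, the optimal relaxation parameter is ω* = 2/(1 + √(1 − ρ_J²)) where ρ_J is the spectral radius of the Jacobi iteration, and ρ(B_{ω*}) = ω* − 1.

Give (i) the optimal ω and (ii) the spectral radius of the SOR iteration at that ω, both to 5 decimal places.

ω* = 1.93466, ρ_SOR = 0.93466

n=92: λ(B_J) = 1 − λ(A)/2 = cos(kπ/93); k=1 gives ρ_J = 0.99943.
1 − cos²(π/93) = sin²(π/93) ⇒ √(1−ρ_J²) = sin(π/93) = 0.033774.
ω* = 2/(1 + 0.033774) = 2/1.033774 = 1.93466.
Hence ρ(B_{ω*}) = 1.93466 − 1 = 0.93466.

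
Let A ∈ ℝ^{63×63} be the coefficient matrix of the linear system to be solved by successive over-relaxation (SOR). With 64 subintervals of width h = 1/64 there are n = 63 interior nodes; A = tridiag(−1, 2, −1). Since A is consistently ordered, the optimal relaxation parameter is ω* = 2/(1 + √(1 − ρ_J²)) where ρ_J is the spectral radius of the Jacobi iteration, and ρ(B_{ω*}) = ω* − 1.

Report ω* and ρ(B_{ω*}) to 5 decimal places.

ρ_J = max_k |cos(kπ/64)| = cos(π/64) = 0.99880
√(1−ρ_J²) simplifies to sin(π/64) = 0.049068.
Then 2/(1+√(1−ρ_J²)) = 2/(1+0.049068); ω* = 2/1.049068 = 1.90645.
Hence ρ(B_{ω*}) = 1.90645 − 1 = 0.90645.

ω* = 1.90645, ρ_SOR = 0.90645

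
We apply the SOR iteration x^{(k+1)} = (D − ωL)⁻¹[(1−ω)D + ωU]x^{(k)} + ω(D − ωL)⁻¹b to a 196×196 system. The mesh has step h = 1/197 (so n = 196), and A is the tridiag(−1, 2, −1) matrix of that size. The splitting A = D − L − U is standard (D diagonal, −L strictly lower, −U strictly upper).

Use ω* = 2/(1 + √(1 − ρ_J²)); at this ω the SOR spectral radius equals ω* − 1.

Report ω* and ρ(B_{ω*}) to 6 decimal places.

[ρ_J] n=196: ρ(B_J) = cos(π/(n+1)) = cos(π/197) = 0.999873.
√(1−ρ_J²) = |sin(π/197)| = 0.0159465
Then 2/(1+√(1−ρ_J²)) = 2/(1+0.0159465); ω* = 2/1.0159465 = 1.968608.
ρ_SOR = ω* − 1 ≈ 0.968608.

ω* = 1.968608, ρ_SOR = 0.968608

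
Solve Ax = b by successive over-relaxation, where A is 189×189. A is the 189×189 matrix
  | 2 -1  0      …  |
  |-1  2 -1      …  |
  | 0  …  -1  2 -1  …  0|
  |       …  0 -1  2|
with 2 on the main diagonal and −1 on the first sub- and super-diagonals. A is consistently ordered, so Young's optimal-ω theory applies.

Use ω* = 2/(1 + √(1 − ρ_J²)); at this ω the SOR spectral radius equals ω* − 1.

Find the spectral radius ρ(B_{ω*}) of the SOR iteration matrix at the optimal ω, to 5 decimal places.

B_J for the 189×189 system has eigenvalues cos(kπ/190); ρ_J = cos(π/190) = 0.99986.
√(1−ρ_J²) simplifies to sin(π/190) = 0.016534.
ω* = 2/(1+0.016534) = 1.96747
ρ_SOR = ω* − 1 ≈ 0.96747.

ρ_SOR = 0.96747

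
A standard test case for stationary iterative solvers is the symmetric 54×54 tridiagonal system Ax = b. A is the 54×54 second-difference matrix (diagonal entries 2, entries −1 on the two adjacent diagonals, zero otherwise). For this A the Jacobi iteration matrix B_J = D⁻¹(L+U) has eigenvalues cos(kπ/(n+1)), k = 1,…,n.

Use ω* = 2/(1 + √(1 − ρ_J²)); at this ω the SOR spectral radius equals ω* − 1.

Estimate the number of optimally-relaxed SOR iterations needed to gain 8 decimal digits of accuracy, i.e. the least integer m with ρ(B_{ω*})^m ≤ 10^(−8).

m = 162

B_J for the 54×54 system has eigenvalues cos(kπ/55); ρ_J = cos(π/55) = 0.9983691.
root = sin(π/55) = 0.0570888  (since 1−cos² = sin²).
So ω* = 2/1.0570888 = 1.8919886 (Young).
[ρ_SOR] ω* − 1 = 0.8919886.
For 8 digits: m = 8·ln10 / (−ln 0.8919886) = 18.4207/0.114302 = 161.158; round up → m = 162.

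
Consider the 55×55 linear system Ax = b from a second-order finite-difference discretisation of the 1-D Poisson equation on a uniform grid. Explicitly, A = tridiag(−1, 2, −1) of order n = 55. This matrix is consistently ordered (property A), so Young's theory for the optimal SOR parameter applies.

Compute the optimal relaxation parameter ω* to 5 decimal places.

ρ_J = max_k |cos(kπ/56)| = cos(π/56) = 0.99843
1 − cos²(π/56) = sin²(π/56) ⇒ √(1−ρ_J²) = sin(π/56) = 0.056070.
ω* = 2/(1 + 0.056070) = 2/1.056070 = 1.89381.
At ω = 1.89381 every |λ(B_ω)| = ω−1, so ρ_SOR = 0.89381.

ω* = 1.89381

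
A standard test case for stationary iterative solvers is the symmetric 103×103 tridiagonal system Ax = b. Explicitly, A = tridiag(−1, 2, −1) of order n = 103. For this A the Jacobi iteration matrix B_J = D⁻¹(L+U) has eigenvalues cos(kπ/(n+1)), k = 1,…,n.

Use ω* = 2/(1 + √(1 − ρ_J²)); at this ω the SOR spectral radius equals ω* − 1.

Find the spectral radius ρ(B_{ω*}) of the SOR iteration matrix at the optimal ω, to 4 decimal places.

[ρ_J] n=103: ρ(B_J) = cos(π/(n+1)) = cos(π/104) = 0.9995.
√(1−ρ_J²) simplifies to sin(π/104) = 0.03020.
Young: ω* = 2/(1+√(1−ρ_J²)) = 2/(1+0.03020) = 2/1.03020 = 1.9414.
ρ(B_{ω*}) = ω*−1 = 0.9414

ρ_SOR = 0.9414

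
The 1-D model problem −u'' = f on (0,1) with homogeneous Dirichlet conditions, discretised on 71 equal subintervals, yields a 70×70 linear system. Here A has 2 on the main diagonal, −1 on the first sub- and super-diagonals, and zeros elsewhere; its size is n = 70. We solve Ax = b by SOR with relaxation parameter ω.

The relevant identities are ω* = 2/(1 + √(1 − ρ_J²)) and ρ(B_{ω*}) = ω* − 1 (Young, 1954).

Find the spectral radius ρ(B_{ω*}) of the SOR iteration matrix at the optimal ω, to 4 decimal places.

ρ_SOR = 0.9153

[ρ_J] n=70: ρ(B_J) = cos(π/(n+1)) = cos(π/71) = 0.9990.
1 − cos²(π/71) = sin²(π/71) ⇒ √(1−ρ_J²) = sin(π/71) = 0.04423.
ω* = 2/(1+0.04423) = 1.9153
ρ(B_{ω*}) = ω*−1 = 0.9153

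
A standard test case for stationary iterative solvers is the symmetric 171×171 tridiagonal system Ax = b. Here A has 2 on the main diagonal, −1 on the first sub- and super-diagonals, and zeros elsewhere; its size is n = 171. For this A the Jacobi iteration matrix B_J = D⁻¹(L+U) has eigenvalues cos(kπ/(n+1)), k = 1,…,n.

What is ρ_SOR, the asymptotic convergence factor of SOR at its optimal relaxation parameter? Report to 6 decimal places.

With n=171, ρ(Jacobi) = cos(π/172) = 0.999833.
√(1−ρ_J²) = |sin(π/172)| = 0.0182641
So ω* = 2/1.0182641 = 1.964127 (Young).
ρ_SOR = ω* − 1 = 1.964127 − 1 = 0.964127.

ρ_SOR = 0.964127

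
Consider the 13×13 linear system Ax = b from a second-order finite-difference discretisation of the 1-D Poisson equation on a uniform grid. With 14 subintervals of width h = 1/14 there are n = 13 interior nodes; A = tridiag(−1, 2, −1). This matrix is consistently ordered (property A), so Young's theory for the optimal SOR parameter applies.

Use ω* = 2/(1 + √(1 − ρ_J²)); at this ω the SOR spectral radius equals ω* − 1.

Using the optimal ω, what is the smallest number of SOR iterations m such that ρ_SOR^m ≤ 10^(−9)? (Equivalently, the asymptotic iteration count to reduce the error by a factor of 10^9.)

m = 46

B_J for the 13×13 system has eigenvalues cos(kπ/14); ρ_J = cos(π/14) = 0.9749279.
√(1−ρ_J²) = |sin(π/14)| = 0.2225209
ω* = 2/(1+0.2225209) = 1.6359639
Hence ρ(B_{ω*}) = 1.6359639 − 1 = 0.6359639.
(0.6359639)^m ≤ 10^{−9}  ⇒  m·ln(0.6359639) ≤ −9·ln10  ⇒  m ≥ 45.786  ⇒  m = 46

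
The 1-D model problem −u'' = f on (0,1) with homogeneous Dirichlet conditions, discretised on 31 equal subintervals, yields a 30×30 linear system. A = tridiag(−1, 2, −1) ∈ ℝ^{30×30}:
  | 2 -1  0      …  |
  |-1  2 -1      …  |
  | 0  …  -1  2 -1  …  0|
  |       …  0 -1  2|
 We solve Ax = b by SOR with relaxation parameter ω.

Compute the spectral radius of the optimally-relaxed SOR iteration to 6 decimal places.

ρ_SOR = 0.816253

[ρ_J] n=30: ρ(B_J) = cos(π/(n+1)) = cos(π/31) = 0.994869.
√(1 − cos²(π/31)) = sin(π/31) ≈ 0.1011683.
Young: ω* = 2/(1+√(1−ρ_J²)) = 2/(1+0.1011683) = 2/1.1011683 = 1.816253.
ρ(B_{ω*}) = ω*−1 = 0.816253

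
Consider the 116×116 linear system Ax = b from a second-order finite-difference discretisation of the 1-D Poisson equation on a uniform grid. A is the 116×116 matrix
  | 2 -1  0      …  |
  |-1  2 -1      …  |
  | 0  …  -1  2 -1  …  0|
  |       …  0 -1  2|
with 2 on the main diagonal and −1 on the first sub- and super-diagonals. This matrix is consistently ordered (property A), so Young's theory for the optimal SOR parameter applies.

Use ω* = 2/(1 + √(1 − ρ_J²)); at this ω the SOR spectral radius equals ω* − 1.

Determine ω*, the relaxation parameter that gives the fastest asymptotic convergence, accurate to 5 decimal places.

[ρ_J] n=116: ρ(B_J) = cos(π/(n+1)) = cos(π/117) = 0.99964.
√(1−ρ_J²) simplifies to sin(π/117) = 0.026848.
ω* = 2/(1+0.026848) = 1.94771
At ω = 1.94771 every |λ(B_ω)| = ω−1, so ρ_SOR = 0.94771.

ω* = 1.94771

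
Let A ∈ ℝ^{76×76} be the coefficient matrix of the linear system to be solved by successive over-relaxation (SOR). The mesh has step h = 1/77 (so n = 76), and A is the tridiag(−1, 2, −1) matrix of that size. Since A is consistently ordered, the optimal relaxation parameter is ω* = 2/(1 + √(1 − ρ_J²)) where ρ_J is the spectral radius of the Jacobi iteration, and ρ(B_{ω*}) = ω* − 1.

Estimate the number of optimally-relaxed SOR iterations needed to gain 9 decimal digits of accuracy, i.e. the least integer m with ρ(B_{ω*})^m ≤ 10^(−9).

½·tridiag(1,0,1) at n=76: λ_k = cos(kπ/77); max |λ| at k=1 ⇒ ρ_J = cos(π/77) ≈ 0.9991678.
1 − cos²(π/77) = sin²(π/77) ⇒ √(1−ρ_J²) = sin(π/77) = 0.0407886.
ω* = 2 / (1 + 0.0407886) = 2 / 1.0407886 ≈ 1.9216198.
ρ(B_{ω*}) = ω*−1 = 0.9216198
For 9 digits: m = 9·ln10 / (−ln 0.9216198) = 20.7233/0.0816225 = 253.892; round up → m = 254.

m = 254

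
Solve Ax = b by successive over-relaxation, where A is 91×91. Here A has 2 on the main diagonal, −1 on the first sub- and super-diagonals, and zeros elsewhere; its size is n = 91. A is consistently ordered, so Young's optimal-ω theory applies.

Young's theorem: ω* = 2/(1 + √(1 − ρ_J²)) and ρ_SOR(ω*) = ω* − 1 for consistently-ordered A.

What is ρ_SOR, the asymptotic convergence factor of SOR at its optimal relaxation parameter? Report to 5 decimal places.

n=91: λ(B_J) = 1 − λ(A)/2 = cos(kπ/92); k=1 gives ρ_J = 0.99942.
root = sin(π/92) = 0.034141  (since 1−cos² = sin²).
ω* = 2 / (1 + 0.034141) = 2 / 1.034141 ≈ 1.93397.
[ρ_SOR] ω* − 1 = 0.93397.

ρ_SOR = 0.93397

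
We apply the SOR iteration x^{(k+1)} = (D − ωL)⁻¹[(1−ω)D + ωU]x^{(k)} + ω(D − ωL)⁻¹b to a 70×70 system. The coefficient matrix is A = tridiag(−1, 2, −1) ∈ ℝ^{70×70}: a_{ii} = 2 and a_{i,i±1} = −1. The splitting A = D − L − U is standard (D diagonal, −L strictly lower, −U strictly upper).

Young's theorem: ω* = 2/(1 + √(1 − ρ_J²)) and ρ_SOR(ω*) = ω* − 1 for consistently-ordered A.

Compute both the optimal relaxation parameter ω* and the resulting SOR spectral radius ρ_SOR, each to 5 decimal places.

ω* = 1.91528, ρ_SOR = 0.91528

n=70: λ(B_J) = 1 − λ(A)/2 = cos(kπ/71); k=1 gives ρ_J = 0.99902.
√(1 − cos²(π/71)) = sin(π/71) ≈ 0.044233.
ω* = 2/(1 + 0.044233) = 2/1.044233 = 1.91528.
ρ_SOR = ω* − 1 = 1.91528 − 1 = 0.91528.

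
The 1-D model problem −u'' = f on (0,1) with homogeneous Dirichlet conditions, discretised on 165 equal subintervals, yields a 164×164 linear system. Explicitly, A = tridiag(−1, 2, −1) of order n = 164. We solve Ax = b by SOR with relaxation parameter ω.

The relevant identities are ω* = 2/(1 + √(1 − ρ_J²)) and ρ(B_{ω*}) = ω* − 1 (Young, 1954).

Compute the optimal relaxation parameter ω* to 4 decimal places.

spectrum of D⁻¹(L+U) = {cos(kπ/165) : 1≤k≤164}; ρ_J = cos(π/165) = 0.9998.
root = sin(π/165) = 0.01904  (since 1−cos² = sin²).
Then 2/(1+√(1−ρ_J²)) = 2/(1+0.01904); ω* = 2/1.01904 = 1.9626.
ρ_SOR = ω* − 1 ≈ 0.9626.

ω* = 1.9626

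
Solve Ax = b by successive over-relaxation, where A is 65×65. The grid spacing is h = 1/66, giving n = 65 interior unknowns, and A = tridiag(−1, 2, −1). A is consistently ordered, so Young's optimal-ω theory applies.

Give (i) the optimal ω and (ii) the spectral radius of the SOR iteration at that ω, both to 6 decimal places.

spectrum of D⁻¹(L+U) = {cos(kπ/66) : 1≤k≤65}; ρ_J = cos(π/66) = 0.998867.
√(1−ρ_J²) simplifies to sin(π/66) = 0.0475819.
So ω* = 2/1.0475819 = 1.909159 (Young).
[ρ_SOR] ω* − 1 = 0.909159.

ω* = 1.909159, ρ_SOR = 0.909159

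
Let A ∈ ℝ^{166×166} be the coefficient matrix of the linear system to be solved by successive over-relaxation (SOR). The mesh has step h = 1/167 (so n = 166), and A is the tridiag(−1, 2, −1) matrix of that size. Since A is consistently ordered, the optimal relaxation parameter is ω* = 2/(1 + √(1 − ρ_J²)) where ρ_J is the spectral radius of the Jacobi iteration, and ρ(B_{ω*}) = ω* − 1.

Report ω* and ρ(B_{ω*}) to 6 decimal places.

ω* = 1.963073, ρ_SOR = 0.963073

ρ_J = max_k |cos(kπ/167)| = cos(π/167) = 0.999823
√(1−ρ_J²) = |sin(π/167)| = 0.0188108
ω* = 2/(1+0.0188108) = 1.963073
Hence ρ(B_{ω*}) = 1.963073 − 1 = 0.963073.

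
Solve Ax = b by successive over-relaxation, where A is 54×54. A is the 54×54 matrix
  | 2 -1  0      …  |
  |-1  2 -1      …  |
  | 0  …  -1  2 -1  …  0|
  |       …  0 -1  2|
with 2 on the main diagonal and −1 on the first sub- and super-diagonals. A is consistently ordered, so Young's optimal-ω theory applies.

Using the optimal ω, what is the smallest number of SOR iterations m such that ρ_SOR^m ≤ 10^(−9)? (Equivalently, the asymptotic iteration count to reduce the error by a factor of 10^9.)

n=54: λ(B_J) = 1 − λ(A)/2 = cos(kπ/55); k=1 gives ρ_J = 0.9983691.
root = sin(π/55) = 0.0570888  (since 1−cos² = sin²).
Then 2/(1+√(1−ρ_J²)) = 2/(1+0.0570888); ω* = 2/1.0570888 = 1.8919886.
ρ_SOR = ω* − 1 = 1.8919886 − 1 = 0.8919886.
ρ_SOR^m ≤ 10^(−9) ⇔ m ≥ 9·ln10/(−ln 0.8919886) = 20.7233/0.114302 = 181.303; m = ⌈181.303⌉ = 182.

m = 182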